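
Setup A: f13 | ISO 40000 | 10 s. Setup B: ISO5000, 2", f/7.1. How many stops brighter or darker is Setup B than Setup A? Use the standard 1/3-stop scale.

3 2/3 stops darker

Aperture: f/13 → f/11 → f/10 → f/9 → f/8 → f/7.1 — 1 2/3 stops opened up (brighter).
Shutter speed: 10 → 8 → 6 → 5 → 4 → 3.2 → 2.5 → 2 — 2 1/3 stops faster (darker).
ISO: 40000 → 32000 → 25600 → 20000 → 16000 → 12800 → 10000 → 8000 → 6400 → 5000 — 3 stops dropped (darker).
Net: +1 2/3 −2 1/3 −3 = −3 2/3 stops.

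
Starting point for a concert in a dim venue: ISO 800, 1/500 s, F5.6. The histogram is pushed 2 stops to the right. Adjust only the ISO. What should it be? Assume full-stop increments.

ISO 200

Overexposed by 2 stops → need 2 stops darker.
ISO: 800 → 400 → 200.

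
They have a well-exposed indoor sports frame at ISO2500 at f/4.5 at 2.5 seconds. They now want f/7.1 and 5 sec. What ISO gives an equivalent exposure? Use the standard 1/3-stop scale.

Aperture: f/4.5 → f/5 → f/5.6 → f/6.3 → f/7.1 — 1 1/3 stops stopped down (darker).
Shutter speed: 2.5 → 3.2 → 4 → 5 — 1 stop slower (brighter).
Net change so far: 1/3 stop darker. Offset with the ISO: 2500 → 3200.

ISO 3200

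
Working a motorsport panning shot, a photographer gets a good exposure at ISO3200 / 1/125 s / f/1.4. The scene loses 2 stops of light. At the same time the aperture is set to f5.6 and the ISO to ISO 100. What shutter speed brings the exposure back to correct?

15 s

Scene light: 2 stops darker.
Aperture: f/1.4 → f/2 → f/2.8 → f/4 → f/5.6 — 4 stops smaller aperture (darker).
ISO: 3200 → 1600 → 800 → 400 → 200 → 100 — 5 stops lower (darker).
Net so far: 11 stops darker. Shutter speed: 1/125 → 1/60 → 1/30 → 1/15 → 1/8 → 1/4 → 1/2 → 1 → 2 → 4 → 8 → 15.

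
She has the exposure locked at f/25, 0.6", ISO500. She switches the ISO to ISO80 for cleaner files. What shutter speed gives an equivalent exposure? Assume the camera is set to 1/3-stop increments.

4 s

ISO: 500 → 400 → 320 → 250 → 200 → 160 → 125 → 100 → 80 — 2 2/3 stops lower (darker).
Need 2 2/3 stops brighter from the shutter speed: 0.6 → 0.8 → 1 → 1.3 → 1.6 → 2 → 2.5 → 3.2 → 4.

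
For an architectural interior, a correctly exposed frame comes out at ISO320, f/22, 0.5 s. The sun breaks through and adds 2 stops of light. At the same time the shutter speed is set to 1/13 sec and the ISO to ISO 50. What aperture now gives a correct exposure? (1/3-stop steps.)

Scene light: 2 stops brighter.
Shutter speed: 0.5 → 0.4 → 0.3 → 1/4 → 1/5 → 1/6 → 1/8 → 1/10 → 1/13 — 2 2/3 stops shorter (darker).
ISO: 320 → 250 → 200 → 160 → 125 → 100 → 80 → 64 → 50 — 2 2/3 stops dropped (darker).
Net so far: 3 1/3 stops darker. Aperture: f/22 → f/20 → f/18 → f/16 → f/14 → f/13 → f/11 → f/10 → f/9 → f/8 → f/7.1.

f/7.1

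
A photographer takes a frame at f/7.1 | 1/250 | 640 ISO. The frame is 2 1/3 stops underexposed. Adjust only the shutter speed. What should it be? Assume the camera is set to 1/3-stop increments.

Underexposed by 2 1/3 stops → need 2 1/3 stops brighter.
Shutter speed: 1/250 → 1/200 → 1/160 → 1/125 → 1/100 → 1/80 → 1/60 → 1/50.

1/50s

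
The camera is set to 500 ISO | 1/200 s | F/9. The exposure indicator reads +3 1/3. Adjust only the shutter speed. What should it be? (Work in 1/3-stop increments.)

1/2000s

Overexposed by 3 1/3 stops → need 3 1/3 stops darker.
Shutter speed: 1/200 → 1/250 → 1/320 → 1/400 → 1/500 → 1/640 → 1/800 → 1/1000 → 1/1250 → 1/1600 → 1/2000.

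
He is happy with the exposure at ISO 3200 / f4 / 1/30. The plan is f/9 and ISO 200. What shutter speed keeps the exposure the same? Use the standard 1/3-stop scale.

Aperture: f/4 → f/4.5 → f/5 → f/5.6 → f/6.3 → f/7.1 → f/8 → f/9 — 2 1/3 stops stopped down (darker).
ISO: 3200 → 2500 → 2000 → 1600 → 1250 → 1000 → 800 → 640 → 500 → 400 → 320 → 250 → 200 — 4 stops lower (darker).
Net change so far: 6 1/3 stops darker. Offset with the shutter speed: 1/30 → 1/25 → 1/20 → 1/15 → 1/13 → 1/10 → 1/8 → 1/6 → 1/5 → 1/4 → 0.3 → 0.4 → 0.5 → 0.6 → 0.8 → 1 → 1.3 → 1.6 → 2 → 2.5.

2.5 s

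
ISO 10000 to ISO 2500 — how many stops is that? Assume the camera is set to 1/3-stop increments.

2 stops

10000 → 8000 → 6400 → 5000 → 4000 → 3200 → 2500 — count the steps: 6 third-stops = 2 stops.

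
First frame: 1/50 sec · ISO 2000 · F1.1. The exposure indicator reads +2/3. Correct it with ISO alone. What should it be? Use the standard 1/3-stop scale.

Overexposed by 2/3 stop → need 2/3 stop darker.
ISO: 2000 → 1600 → 1250.

ISO 1250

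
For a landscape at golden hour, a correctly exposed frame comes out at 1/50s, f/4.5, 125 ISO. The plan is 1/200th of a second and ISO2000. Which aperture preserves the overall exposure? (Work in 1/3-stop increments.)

f/9

Shutter speed: 1/50 → 1/60 → 1/80 → 1/100 → 1/125 → 1/160 → 1/200 — 2 stops faster (darker).
ISO: 125 → 160 → 200 → 250 → 320 → 400 → 500 → 640 → 800 → 1000 → 1250 → 1600 → 2000 — 4 stops raised (brighter).
Net change so far: 2 stops brighter. Offset with the aperture: f/4.5 → f/5 → f/5.6 → f/6.3 → f/7.1 → f/8 → f/9.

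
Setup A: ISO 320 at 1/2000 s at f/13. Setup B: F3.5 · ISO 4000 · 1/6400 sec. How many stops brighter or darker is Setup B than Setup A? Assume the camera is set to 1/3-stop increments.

5 2/3 stops brighter

Aperture: f/13 → f/11 → f/10 → f/9 → f/8 → f/7.1 → f/6.3 → f/5.6 → f/5 → f/4.5 → f/4 → f/3.5 — 3 2/3 stops wider (brighter).
Shutter speed: 1/2000 → 1/2500 → 1/3200 → 1/4000 → 1/5000 → 1/6400 — 1 2/3 stops faster (darker).
ISO: 320 → 400 → 500 → 640 → 800 → 1000 → 1250 → 1600 → 2000 → 2500 → 3200 → 4000 — 3 2/3 stops higher (brighter).
Net: +3 2/3 −1 2/3 +3 2/3 = +5 2/3 stops.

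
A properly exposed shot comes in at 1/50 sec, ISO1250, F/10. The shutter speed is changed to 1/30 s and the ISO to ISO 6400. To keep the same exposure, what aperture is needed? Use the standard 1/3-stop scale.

Shutter speed: 1/50 → 1/40 → 1/30 — 2/3 stop slower (brighter).
ISO: 1250 → 1600 → 2000 → 2500 → 3200 → 4000 → 5000 → 6400 — 2 1/3 stops higher (brighter).
Net change so far: 3 stops brighter. Offset with the aperture: f/10 → f/11 → f/13 → f/14 → f/16 → f/18 → f/20 → f/22 → f/25 → f/29.

f/29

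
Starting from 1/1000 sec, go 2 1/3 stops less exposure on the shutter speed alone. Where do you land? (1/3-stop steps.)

1/5000s

Shutter speed: 1/1000 → 1/1250 → 1/1600 → 1/2000 → 1/2500 → 1/3200 → 1/4000 → 1/5000 — 2 1/3 stops faster (darker).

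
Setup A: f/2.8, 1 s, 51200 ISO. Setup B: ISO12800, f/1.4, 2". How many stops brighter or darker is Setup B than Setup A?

1 stop brighter

Aperture: f/2.8 → f/2 → f/1.4 — 2 stops larger aperture (brighter).
Shutter speed: 1 → 2 — 1 stop slower (brighter).
ISO: 51200 → 25600 → 12800 — 2 stops lower (darker).
Net: +2 +1 −2 = +1 stop.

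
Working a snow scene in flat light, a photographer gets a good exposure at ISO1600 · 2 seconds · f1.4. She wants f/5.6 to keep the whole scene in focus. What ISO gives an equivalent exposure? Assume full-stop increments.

ISO 25600

Aperture: f/1.4 → f/2 → f/2.8 → f/4 → f/5.6 — 4 stops smaller aperture (darker).
Need 4 stops brighter from the ISO: 1600 → 3200 → 6400 → 12800 → 25600.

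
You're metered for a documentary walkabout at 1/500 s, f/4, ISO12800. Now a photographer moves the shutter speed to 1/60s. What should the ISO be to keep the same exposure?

Shutter speed: 1/500 → 1/250 → 1/125 → 1/60 — 3 stops longer (brighter).
Need 3 stops darker from the ISO: 12800 → 6400 → 3200 → 1600.

ISO 1600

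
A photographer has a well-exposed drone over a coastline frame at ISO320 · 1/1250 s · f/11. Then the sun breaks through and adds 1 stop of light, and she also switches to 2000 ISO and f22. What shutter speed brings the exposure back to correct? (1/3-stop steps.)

1/4000s

Scene light: 1 stop brighter.
ISO: 320 → 400 → 500 → 640 → 800 → 1000 → 1250 → 1600 → 2000 — 2 2/3 stops higher (brighter).
Aperture: f/11 → f/13 → f/14 → f/16 → f/18 → f/20 → f/22 — 2 stops narrower (darker).
Net so far: 1 2/3 stops brighter. Shutter speed: 1/1250 → 1/1600 → 1/2000 → 1/2500 → 1/3200 → 1/4000.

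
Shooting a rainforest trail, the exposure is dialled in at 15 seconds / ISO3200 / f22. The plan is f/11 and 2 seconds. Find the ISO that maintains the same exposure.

ISO 6400

Aperture: f/22 → f/16 → f/11 — 2 stops larger aperture (brighter).
Shutter speed: 15 → 8 → 4 → 2 — 3 stops faster (darker).
Net change so far: 1 stop darker. Offset with the ISO: 3200 → 6400.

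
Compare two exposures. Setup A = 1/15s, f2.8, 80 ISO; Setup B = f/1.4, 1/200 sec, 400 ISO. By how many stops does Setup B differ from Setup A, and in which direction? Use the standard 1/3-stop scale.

Aperture: f/2.8 → f/2.5 → f/2.2 → f/2 → f/1.8 → f/1.6 → f/1.4 — 2 stops larger aperture (brighter).
Shutter speed: 1/15 → 1/20 → 1/25 → 1/30 → 1/40 → 1/50 → 1/60 → 1/80 → 1/100 → 1/125 → 1/160 → 1/200 — 3 2/3 stops shorter (darker).
ISO: 80 → 100 → 125 → 160 → 200 → 250 → 320 → 400 — 2 1/3 stops higher (brighter).
Net: +2 −3 2/3 +2 1/3 = +2/3 stops.

2/3 stop brighter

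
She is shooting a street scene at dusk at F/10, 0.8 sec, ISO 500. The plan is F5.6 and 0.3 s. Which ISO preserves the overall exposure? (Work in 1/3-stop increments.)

ISO 400

Aperture: f/10 → f/9 → f/8 → f/7.1 → f/6.3 → f/5.6 — 1 2/3 stops larger aperture (brighter).
Shutter speed: 0.8 → 0.6 → 0.5 → 0.4 → 0.3 — 1 1/3 stops faster (darker).
Net change so far: 1/3 stop brighter. Offset with the ISO: 500 → 400.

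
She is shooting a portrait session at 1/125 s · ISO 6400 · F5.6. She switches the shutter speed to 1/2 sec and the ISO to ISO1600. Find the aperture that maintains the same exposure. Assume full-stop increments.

f/22

Shutter speed: 1/125 → 1/60 → 1/30 → 1/15 → 1/8 → 1/4 → 1/2 — 6 stops slower (brighter).
ISO: 6400 → 3200 → 1600 — 2 stops dropped (darker).
Net change so far: 4 stops brighter. Offset with the aperture: f/5.6 → f/8 → f/11 → f/16 → f/22.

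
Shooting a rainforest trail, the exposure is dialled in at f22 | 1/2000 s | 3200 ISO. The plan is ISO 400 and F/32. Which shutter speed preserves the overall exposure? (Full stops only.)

ISO: 3200 → 1600 → 800 → 400 — 3 stops lower (darker).
Aperture: f/22 → f/32 — 1 stop smaller aperture (darker).
Net change so far: 4 stops darker. Offset with the shutter speed: 1/2000 → 1/1000 → 1/500 → 1/250 → 1/125.

1/125s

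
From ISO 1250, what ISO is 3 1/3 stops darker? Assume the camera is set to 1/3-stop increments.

ISO 125

ISO: 1250 → 1000 → 800 → 640 → 500 → 400 → 320 → 250 → 200 → 160 → 125 — 3 1/3 stops dropped (darker).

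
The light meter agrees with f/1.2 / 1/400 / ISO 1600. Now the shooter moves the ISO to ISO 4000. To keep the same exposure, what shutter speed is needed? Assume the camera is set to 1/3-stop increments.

ISO: 1600 → 2000 → 2500 → 3200 → 4000 — 1 1/3 stops higher (brighter).
Need 1 1/3 stops darker from the shutter speed: 1/400 → 1/500 → 1/640 → 1/800 → 1/1000.

1/1000s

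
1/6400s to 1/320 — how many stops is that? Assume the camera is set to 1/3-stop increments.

1/6400 → 1/5000 → 1/4000 → 1/3200 → 1/2500 → 1/2000 → 1/1600 → 1/1250 → 1/1000 → 1/800 → 1/640 → 1/500 → 1/400 → 1/320 — count the steps: 13 third-stops = 4 1/3 stops.

4 1/3 stops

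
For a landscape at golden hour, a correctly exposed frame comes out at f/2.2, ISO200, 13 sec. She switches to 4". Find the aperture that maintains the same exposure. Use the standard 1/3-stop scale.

f/1.2

Shutter speed: 13 → 10 → 8 → 6 → 5 → 4 — 1 2/3 stops shorter (darker).
Need 1 2/3 stops brighter from the aperture: f/2.2 → f/2 → f/1.8 → f/1.6 → f/1.4 → f/1.2.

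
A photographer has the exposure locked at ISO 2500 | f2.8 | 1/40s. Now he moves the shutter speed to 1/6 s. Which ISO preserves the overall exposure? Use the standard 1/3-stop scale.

ISO 400

Shutter speed: 1/40 → 1/30 → 1/25 → 1/20 → 1/15 → 1/13 → 1/10 → 1/8 → 1/6 — 2 2/3 stops slower (brighter).
Need 2 2/3 stops darker from the ISO: 2500 → 2000 → 1600 → 1250 → 1000 → 800 → 640 → 500 → 400.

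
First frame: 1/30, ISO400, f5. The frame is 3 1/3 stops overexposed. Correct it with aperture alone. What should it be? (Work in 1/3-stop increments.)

Overexposed by 3 1/3 stops → need 3 1/3 stops darker.
Aperture: f/5 → f/5.6 → f/6.3 → f/7.1 → f/8 → f/9 → f/10 → f/11 → f/13 → f/14 → f/16.

f/16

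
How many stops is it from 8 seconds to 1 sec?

3 stops

8 → 4 → 2 → 1 — count the steps: 3 stops.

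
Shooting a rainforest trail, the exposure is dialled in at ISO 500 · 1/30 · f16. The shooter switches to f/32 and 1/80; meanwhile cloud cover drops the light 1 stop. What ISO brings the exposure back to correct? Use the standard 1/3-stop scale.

ISO 10000

Scene light: 1 stop darker.
Aperture: f/16 → f/18 → f/20 → f/22 → f/25 → f/29 → f/32 — 2 stops stopped down (darker).
Shutter speed: 1/30 → 1/40 → 1/50 → 1/60 → 1/80 — 1 1/3 stops faster (darker).
Net so far: 4 1/3 stops darker. ISO: 500 → 640 → 800 → 1000 → 1250 → 1600 → 2000 → 2500 → 3200 → 4000 → 5000 → 6400 → 8000 → 10000.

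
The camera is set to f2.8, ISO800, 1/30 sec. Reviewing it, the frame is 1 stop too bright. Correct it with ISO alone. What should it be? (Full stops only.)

ISO 400

Overexposed by 1 stop → need 1 stop darker.
ISO: 800 → 400.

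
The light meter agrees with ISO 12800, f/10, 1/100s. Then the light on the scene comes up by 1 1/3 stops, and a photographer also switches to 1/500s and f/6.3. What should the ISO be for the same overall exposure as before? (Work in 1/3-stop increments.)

Scene light: 1 1/3 stops brighter.
Shutter speed: 1/100 → 1/125 → 1/160 → 1/200 → 1/250 → 1/320 → 1/400 → 1/500 — 2 1/3 stops shorter (darker).
Aperture: f/10 → f/9 → f/8 → f/7.1 → f/6.3 — 1 1/3 stops larger aperture (brighter).
Net so far: 1/3 stop brighter. ISO: 12800 → 10000.

ISO 10000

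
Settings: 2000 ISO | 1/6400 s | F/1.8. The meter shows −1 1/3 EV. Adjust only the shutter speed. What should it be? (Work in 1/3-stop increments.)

1/2500s

Underexposed by 1 1/3 stops → need 1 1/3 stops brighter.
Shutter speed: 1/6400 → 1/5000 → 1/4000 → 1/3200 → 1/2500.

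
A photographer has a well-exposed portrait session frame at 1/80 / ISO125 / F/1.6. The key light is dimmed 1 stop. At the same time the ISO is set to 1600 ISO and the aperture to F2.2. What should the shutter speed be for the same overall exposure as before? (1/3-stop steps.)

1/250s

Scene light: 1 stop darker.
ISO: 125 → 160 → 200 → 250 → 320 → 400 → 500 → 640 → 800 → 1000 → 1250 → 1600 — 3 2/3 stops raised (brighter).
Aperture: f/1.6 → f/1.8 → f/2 → f/2.2 — 1 stop narrower (darker).
Net so far: 1 2/3 stops brighter. Shutter speed: 1/80 → 1/100 → 1/125 → 1/160 → 1/200 → 1/250.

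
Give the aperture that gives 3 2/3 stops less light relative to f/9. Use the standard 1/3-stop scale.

f/32

Aperture: f/9 → f/10 → f/11 → f/13 → f/14 → f/16 → f/18 → f/20 → f/22 → f/25 → f/29 → f/32 — 3 2/3 stops smaller aperture (darker).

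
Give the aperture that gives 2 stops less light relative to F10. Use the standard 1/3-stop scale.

f/20

Aperture: f/10 → f/11 → f/13 → f/14 → f/16 → f/18 → f/20 — 2 stops stopped down (darker).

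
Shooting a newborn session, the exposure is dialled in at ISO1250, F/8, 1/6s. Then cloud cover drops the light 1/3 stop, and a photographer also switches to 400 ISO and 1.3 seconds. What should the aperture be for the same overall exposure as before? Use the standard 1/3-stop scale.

f/11

Scene light: 1/3 stop darker.
ISO: 1250 → 1000 → 800 → 640 → 500 → 400 — 1 2/3 stops lower (darker).
Shutter speed: 1/6 → 1/5 → 1/4 → 0.3 → 0.4 → 0.5 → 0.6 → 0.8 → 1 → 1.3 — 3 stops slower (brighter).
Net so far: 1 stop brighter. Aperture: f/8 → f/9 → f/10 → f/11.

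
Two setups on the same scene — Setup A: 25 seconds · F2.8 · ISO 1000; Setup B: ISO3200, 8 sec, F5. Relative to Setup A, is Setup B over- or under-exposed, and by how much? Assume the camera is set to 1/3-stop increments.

1 2/3 stops darker

Aperture: f/2.8 → f/3.2 → f/3.5 → f/4 → f/4.5 → f/5 — 1 2/3 stops smaller aperture (darker).
Shutter speed: 25 → 20 → 15 → 13 → 10 → 8 — 1 2/3 stops shorter (darker).
ISO: 1000 → 1250 → 1600 → 2000 → 2500 → 3200 — 1 2/3 stops raised (brighter).
Net: −1 2/3 −1 2/3 +1 2/3 = −1 2/3 stops.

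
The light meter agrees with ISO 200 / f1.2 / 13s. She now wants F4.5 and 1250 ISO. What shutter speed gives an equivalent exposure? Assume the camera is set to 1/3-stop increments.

25 s

Aperture: f/1.2 → f/1.4 → f/1.6 → f/1.8 → f/2 → f/2.2 → f/2.5 → f/2.8 → f/3.2 → f/3.5 → f/4 → f/4.5 — 3 2/3 stops stopped down (darker).
ISO: 200 → 250 → 320 → 400 → 500 → 640 → 800 → 1000 → 1250 — 2 2/3 stops higher (brighter).
Net change so far: 1 stop darker. Offset with the shutter speed: 13 → 15 → 20 → 25.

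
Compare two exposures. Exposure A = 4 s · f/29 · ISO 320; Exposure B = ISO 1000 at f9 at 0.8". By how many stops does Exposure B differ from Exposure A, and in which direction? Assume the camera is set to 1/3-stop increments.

Aperture: f/29 → f/25 → f/22 → f/20 → f/18 → f/16 → f/14 → f/13 → f/11 → f/10 → f/9 — 3 1/3 stops opened up (brighter).
Shutter speed: 4 → 3.2 → 2.5 → 2 → 1.6 → 1.3 → 1 → 0.8 — 2 1/3 stops shorter (darker).
ISO: 320 → 400 → 500 → 640 → 800 → 1000 — 1 2/3 stops raised (brighter).
Net: +3 1/3 −2 1/3 +1 2/3 = +2 2/3 stops.

2 2/3 stops brighter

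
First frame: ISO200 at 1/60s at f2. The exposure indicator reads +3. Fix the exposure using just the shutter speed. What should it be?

1/500s

Overexposed by 3 stops → need 3 stops darker.
Shutter speed: 1/60 → 1/125 → 1/250 → 1/500.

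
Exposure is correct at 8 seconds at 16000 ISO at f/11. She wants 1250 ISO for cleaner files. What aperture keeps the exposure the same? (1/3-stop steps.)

ISO: 16000 → 12800 → 10000 → 8000 → 6400 → 5000 → 4000 → 3200 → 2500 → 2000 → 1600 → 1250 — 3 2/3 stops lower (darker).
Need 3 2/3 stops brighter from the aperture: f/11 → f/10 → f/9 → f/8 → f/7.1 → f/6.3 → f/5.6 → f/5 → f/4.5 → f/4 → f/3.5 → f/3.2.

f/3.2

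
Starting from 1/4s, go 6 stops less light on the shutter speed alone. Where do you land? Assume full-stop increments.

1/250s

Shutter speed: 1/4 → 1/8 → 1/15 → 1/30 → 1/60 → 1/125 → 1/250 — 6 stops shorter (darker).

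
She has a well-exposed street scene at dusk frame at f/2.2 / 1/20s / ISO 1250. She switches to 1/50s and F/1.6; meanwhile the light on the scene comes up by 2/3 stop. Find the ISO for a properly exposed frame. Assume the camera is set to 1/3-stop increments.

Scene light: 2/3 stop brighter.
Shutter speed: 1/20 → 1/25 → 1/30 → 1/40 → 1/50 — 1 1/3 stops shorter (darker).
Aperture: f/2.2 → f/2 → f/1.8 → f/1.6 — 1 stop wider (brighter).
Net so far: 1/3 stop brighter. ISO: 1250 → 1000.

ISO 1000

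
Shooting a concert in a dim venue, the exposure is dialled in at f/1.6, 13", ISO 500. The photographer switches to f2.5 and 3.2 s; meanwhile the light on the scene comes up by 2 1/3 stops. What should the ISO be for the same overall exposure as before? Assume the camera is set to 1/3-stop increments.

Scene light: 2 1/3 stops brighter.
Aperture: f/1.6 → f/1.8 → f/2 → f/2.2 → f/2.5 — 1 1/3 stops stopped down (darker).
Shutter speed: 13 → 10 → 8 → 6 → 5 → 4 → 3.2 — 2 stops faster (darker).
Net so far: 1 stop darker. ISO: 500 → 640 → 800 → 1000.

ISO 1000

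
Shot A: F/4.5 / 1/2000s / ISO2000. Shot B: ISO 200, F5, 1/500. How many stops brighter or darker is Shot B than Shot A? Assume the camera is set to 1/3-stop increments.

Aperture: f/4.5 → f/5 — 1/3 stop narrower (darker).
Shutter speed: 1/2000 → 1/1600 → 1/1250 → 1/1000 → 1/800 → 1/640 → 1/500 — 2 stops slower (brighter).
ISO: 2000 → 1600 → 1250 → 1000 → 800 → 640 → 500 → 400 → 320 → 250 → 200 — 3 1/3 stops lower (darker).
Net: −1/3 +2 −3 1/3 = −1 2/3 stops.

1 2/3 stops darker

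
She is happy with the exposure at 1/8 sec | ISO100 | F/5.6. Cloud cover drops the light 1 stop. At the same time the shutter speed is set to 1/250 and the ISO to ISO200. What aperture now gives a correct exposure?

f/1.0

Scene light: 1 stop darker.
Shutter speed: 1/8 → 1/15 → 1/30 → 1/60 → 1/125 → 1/250 — 5 stops faster (darker).
ISO: 100 → 200 — 1 stop raised (brighter).
Net so far: 5 stops darker. Aperture: f/5.6 → f/4 → f/2.8 → f/2 → f/1.4 → f/1.0.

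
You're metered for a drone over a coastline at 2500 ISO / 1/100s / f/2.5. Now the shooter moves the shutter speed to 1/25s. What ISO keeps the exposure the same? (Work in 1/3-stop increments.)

ISO 640

Shutter speed: 1/100 → 1/80 → 1/60 → 1/50 → 1/40 → 1/30 → 1/25 — 2 stops longer (brighter).
Need 2 stops darker from the ISO: 2500 → 2000 → 1600 → 1250 → 1000 → 800 → 640.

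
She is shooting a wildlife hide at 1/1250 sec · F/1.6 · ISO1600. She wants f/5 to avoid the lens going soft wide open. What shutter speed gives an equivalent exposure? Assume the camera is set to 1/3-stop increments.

1/125s

Aperture: f/1.6 → f/1.8 → f/2 → f/2.2 → f/2.5 → f/2.8 → f/3.2 → f/3.5 → f/4 → f/4.5 → f/5 — 3 1/3 stops narrower (darker).
Need 3 1/3 stops brighter from the shutter speed: 1/1250 → 1/1000 → 1/800 → 1/640 → 1/500 → 1/400 → 1/320 → 1/250 → 1/200 → 1/160 → 1/125.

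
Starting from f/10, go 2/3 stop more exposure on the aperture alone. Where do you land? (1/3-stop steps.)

Aperture: f/10 → f/9 → f/8 — 2/3 stop opened up (brighter).

f/8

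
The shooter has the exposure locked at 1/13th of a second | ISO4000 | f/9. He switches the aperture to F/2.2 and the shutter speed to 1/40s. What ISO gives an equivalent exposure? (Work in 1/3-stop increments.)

ISO 800

Aperture: f/9 → f/8 → f/7.1 → f/6.3 → f/5.6 → f/5 → f/4.5 → f/4 → f/3.5 → f/3.2 → f/2.8 → f/2.5 → f/2.2 — 4 stops wider (brighter).
Shutter speed: 1/13 → 1/15 → 1/20 → 1/25 → 1/30 → 1/40 — 1 2/3 stops faster (darker).
Net change so far: 2 1/3 stops brighter. Offset with the ISO: 4000 → 3200 → 2500 → 2000 → 1600 → 1250 → 1000 → 800.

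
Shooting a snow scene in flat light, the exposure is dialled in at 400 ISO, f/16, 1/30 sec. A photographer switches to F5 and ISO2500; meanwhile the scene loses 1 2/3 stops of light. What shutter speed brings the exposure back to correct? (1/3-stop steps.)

1/640s

Scene light: 1 2/3 stops darker.
Aperture: f/16 → f/14 → f/13 → f/11 → f/10 → f/9 → f/8 → f/7.1 → f/6.3 → f/5.6 → f/5 — 3 1/3 stops wider (brighter).
ISO: 400 → 500 → 640 → 800 → 1000 → 1250 → 1600 → 2000 → 2500 — 2 2/3 stops raised (brighter).
Net so far: 4 1/3 stops brighter. Shutter speed: 1/30 → 1/40 → 1/50 → 1/60 → 1/80 → 1/100 → 1/125 → 1/160 → 1/200 → 1/250 → 1/320 → 1/400 → 1/500 → 1/640.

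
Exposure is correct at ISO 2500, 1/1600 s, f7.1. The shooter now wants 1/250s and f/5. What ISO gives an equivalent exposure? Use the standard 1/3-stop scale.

Shutter speed: 1/1600 → 1/1250 → 1/1000 → 1/800 → 1/640 → 1/500 → 1/400 → 1/320 → 1/250 — 2 2/3 stops slower (brighter).
Aperture: f/7.1 → f/6.3 → f/5.6 → f/5 — 1 stop wider (brighter).
Net change so far: 3 2/3 stops brighter. Offset with the ISO: 2500 → 2000 → 1600 → 1250 → 1000 → 800 → 640 → 500 → 400 → 320 → 250 → 200.

ISO 200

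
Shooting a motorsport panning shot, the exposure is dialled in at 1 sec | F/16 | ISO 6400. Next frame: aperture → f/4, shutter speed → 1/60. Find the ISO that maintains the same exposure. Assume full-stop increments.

Aperture: f/16 → f/11 → f/8 → f/5.6 → f/4 — 4 stops opened up (brighter).
Shutter speed: 1 → 1/2 → 1/4 → 1/8 → 1/15 → 1/30 → 1/60 — 6 stops shorter (darker).
Net change so far: 2 stops darker. Offset with the ISO: 6400 → 12800 → 25600.

ISO 25600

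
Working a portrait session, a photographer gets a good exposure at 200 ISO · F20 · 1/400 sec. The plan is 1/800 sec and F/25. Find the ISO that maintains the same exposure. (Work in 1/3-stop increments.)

ISO 640

Shutter speed: 1/400 → 1/500 → 1/640 → 1/800 — 1 stop shorter (darker).
Aperture: f/20 → f/22 → f/25 — 2/3 stop narrower (darker).
Net change so far: 1 2/3 stops darker. Offset with the ISO: 200 → 250 → 320 → 400 → 500 → 640.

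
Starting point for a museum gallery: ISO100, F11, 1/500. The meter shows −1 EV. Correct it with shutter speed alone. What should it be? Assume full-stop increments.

Underexposed by 1 stop → need 1 stop brighter.
Shutter speed: 1/500 → 1/250.

1/250s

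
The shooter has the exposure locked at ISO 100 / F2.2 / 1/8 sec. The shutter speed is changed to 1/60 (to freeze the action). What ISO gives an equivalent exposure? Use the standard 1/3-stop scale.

Shutter speed: 1/8 → 1/10 → 1/13 → 1/15 → 1/20 → 1/25 → 1/30 → 1/40 → 1/50 → 1/60 — 3 stops shorter (darker).
Need 3 stops brighter from the ISO: 100 → 125 → 160 → 200 → 250 → 320 → 400 → 500 → 640 → 800.

ISO 800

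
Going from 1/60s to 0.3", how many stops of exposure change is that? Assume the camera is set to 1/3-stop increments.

1/60 → 1/50 → 1/40 → 1/30 → 1/25 → 1/20 → 1/15 → 1/13 → 1/10 → 1/8 → 1/6 → 1/5 → 1/4 → 0.3 — count the steps: 13 third-stops = 4 1/3 stops.

4 1/3 stops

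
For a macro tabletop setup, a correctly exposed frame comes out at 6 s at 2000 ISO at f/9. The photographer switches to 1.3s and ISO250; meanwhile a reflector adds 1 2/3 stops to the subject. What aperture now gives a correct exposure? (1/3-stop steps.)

Scene light: 1 2/3 stops brighter.
Shutter speed: 6 → 5 → 4 → 3.2 → 2.5 → 2 → 1.6 → 1.3 — 2 1/3 stops shorter (darker).
ISO: 2000 → 1600 → 1250 → 1000 → 800 → 640 → 500 → 400 → 320 → 250 — 3 stops lower (darker).
Net so far: 3 2/3 stops darker. Aperture: f/9 → f/8 → f/7.1 → f/6.3 → f/5.6 → f/5 → f/4.5 → f/4 → f/3.5 → f/3.2 → f/2.8 → f/2.5.

f/2.5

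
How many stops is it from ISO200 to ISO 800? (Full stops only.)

2 stops

200 → 400 → 800 — count the steps: 2 stops.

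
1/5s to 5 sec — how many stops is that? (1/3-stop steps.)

1/5 → 1/4 → 0.3 → 0.4 → 0.5 → 0.6 → 0.8 → 1 → 1.3 → 1.6 → 2 → 2.5 → 3.2 → 4 → 5 — count the steps: 14 third-stops = 4 2/3 stops.

4 2/3 stops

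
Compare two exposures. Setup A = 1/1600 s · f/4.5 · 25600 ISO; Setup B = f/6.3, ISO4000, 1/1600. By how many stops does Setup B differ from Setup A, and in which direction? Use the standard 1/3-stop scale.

3 2/3 stops darker

Aperture: f/4.5 → f/5 → f/5.6 → f/6.3 — 1 stop stopped down (darker).
Shutter speed: unchanged.
ISO: 25600 → 20000 → 16000 → 12800 → 10000 → 8000 → 6400 → 5000 → 4000 — 2 2/3 stops lower (darker).
Net: −1 −2 2/3 = −3 2/3 stops.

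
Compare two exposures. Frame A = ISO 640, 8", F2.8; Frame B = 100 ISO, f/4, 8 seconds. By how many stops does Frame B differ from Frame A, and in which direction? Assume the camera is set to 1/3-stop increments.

Aperture: f/2.8 → f/3.2 → f/3.5 → f/4 — 1 stop narrower (darker).
Shutter speed: unchanged.
ISO: 640 → 500 → 400 → 320 → 250 → 200 → 160 → 125 → 100 — 2 2/3 stops lower (darker).
Net: −1 −2 2/3 = −3 2/3 stops.

3 2/3 stops darker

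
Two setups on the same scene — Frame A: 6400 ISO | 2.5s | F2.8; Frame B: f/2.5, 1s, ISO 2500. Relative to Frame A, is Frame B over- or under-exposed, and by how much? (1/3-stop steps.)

2 1/3 stops darker

Aperture: f/2.8 → f/2.5 — 1/3 stop opened up (brighter).
Shutter speed: 2.5 → 2 → 1.6 → 1.3 → 1 — 1 1/3 stops faster (darker).
ISO: 6400 → 5000 → 4000 → 3200 → 2500 — 1 1/3 stops dropped (darker).
Net: +1/3 −1 1/3 −1 1/3 = −2 1/3 stops.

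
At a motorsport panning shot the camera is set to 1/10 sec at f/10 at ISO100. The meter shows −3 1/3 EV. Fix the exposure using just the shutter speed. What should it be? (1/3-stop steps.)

Underexposed by 3 1/3 stops → need 3 1/3 stops brighter.
Shutter speed: 1/10 → 1/8 → 1/6 → 1/5 → 1/4 → 0.3 → 0.4 → 0.5 → 0.6 → 0.8 → 1.

1 s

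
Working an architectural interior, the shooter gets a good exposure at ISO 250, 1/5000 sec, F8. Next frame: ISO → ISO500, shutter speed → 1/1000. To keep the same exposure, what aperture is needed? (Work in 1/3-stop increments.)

ISO: 250 → 320 → 400 → 500 — 1 stop higher (brighter).
Shutter speed: 1/5000 → 1/4000 → 1/3200 → 1/2500 → 1/2000 → 1/1600 → 1/1250 → 1/1000 — 2 1/3 stops longer (brighter).
Net change so far: 3 1/3 stops brighter. Offset with the aperture: f/8 → f/9 → f/10 → f/11 → f/13 → f/14 → f/16 → f/18 → f/20 → f/22 → f/25.

f/25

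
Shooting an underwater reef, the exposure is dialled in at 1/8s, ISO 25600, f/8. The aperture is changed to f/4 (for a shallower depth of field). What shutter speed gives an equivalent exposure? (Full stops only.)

Aperture: f/8 → f/5.6 → f/4 — 2 stops opened up (brighter).
Need 2 stops darker from the shutter speed: 1/8 → 1/15 → 1/30.

1/30s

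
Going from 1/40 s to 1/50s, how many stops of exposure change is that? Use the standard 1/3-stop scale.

1/40 → 1/50 — count the steps: 1 third-stops = 1/3 stop.

1/3 stop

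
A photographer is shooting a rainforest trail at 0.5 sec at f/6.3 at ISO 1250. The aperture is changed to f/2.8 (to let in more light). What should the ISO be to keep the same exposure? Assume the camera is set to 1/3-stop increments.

ISO 250

Aperture: f/6.3 → f/5.6 → f/5 → f/4.5 → f/4 → f/3.5 → f/3.2 → f/2.8 — 2 1/3 stops wider (brighter).
Need 2 1/3 stops darker from the ISO: 1250 → 1000 → 800 → 640 → 500 → 400 → 320 → 250.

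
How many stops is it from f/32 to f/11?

3 stops

f/32 → f/22 → f/16 → f/11 — count the steps: 3 stops.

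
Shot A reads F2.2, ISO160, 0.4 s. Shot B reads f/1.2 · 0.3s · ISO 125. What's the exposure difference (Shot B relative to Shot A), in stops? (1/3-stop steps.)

Aperture: f/2.2 → f/2 → f/1.8 → f/1.6 → f/1.4 → f/1.2 — 1 2/3 stops opened up (brighter).
Shutter speed: 0.4 → 0.3 — 1/3 stop shorter (darker).
ISO: 160 → 125 — 1/3 stop lower (darker).
Net: +1 2/3 −1/3 −1/3 = +1 stop.

1 stop brighter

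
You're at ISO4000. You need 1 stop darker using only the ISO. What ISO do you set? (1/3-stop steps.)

ISO: 4000 → 3200 → 2500 → 2000 — 1 stop dropped (darker).

ISO 2000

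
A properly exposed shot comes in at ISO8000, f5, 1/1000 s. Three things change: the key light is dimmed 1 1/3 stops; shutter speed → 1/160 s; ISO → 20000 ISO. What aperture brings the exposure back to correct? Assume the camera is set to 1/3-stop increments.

f/13

Scene light: 1 1/3 stops darker.
Shutter speed: 1/1000 → 1/800 → 1/640 → 1/500 → 1/400 → 1/320 → 1/250 → 1/200 → 1/160 — 2 2/3 stops longer (brighter).
ISO: 8000 → 10000 → 12800 → 16000 → 20000 — 1 1/3 stops higher (brighter).
Net so far: 2 2/3 stops brighter. Aperture: f/5 → f/5.6 → f/6.3 → f/7.1 → f/8 → f/9 → f/10 → f/11 → f/13.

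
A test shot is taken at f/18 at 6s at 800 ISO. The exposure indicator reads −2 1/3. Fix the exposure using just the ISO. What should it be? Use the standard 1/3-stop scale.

Underexposed by 2 1/3 stops → need 2 1/3 stops brighter.
ISO: 800 → 1000 → 1250 → 1600 → 2000 → 2500 → 3200 → 4000.

ISO 4000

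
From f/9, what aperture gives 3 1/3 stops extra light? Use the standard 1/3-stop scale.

Aperture: f/9 → f/8 → f/7.1 → f/6.3 → f/5.6 → f/5 → f/4.5 → f/4 → f/3.5 → f/3.2 → f/2.8 — 3 1/3 stops opened up (brighter).

f/2.8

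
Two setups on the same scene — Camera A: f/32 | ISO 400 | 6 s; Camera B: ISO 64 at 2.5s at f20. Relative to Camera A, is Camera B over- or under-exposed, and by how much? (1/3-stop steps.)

Aperture: f/32 → f/29 → f/25 → f/22 → f/20 — 1 1/3 stops wider (brighter).
Shutter speed: 6 → 5 → 4 → 3.2 → 2.5 — 1 1/3 stops shorter (darker).
ISO: 400 → 320 → 250 → 200 → 160 → 125 → 100 → 80 → 64 — 2 2/3 stops dropped (darker).
Net: +1 1/3 −1 1/3 −2 2/3 = −2 2/3 stops.

2 2/3 stops darker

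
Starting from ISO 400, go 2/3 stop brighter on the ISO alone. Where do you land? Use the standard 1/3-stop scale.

ISO 640

ISO: 400 → 500 → 640 — 2/3 stop raised (brighter).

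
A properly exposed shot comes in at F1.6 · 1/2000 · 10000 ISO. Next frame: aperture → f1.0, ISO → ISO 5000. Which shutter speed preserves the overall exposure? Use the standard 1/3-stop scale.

Aperture: f/1.6 → f/1.4 → f/1.2 → f/1.1 → f/1.0 — 1 1/3 stops wider (brighter).
ISO: 10000 → 8000 → 6400 → 5000 — 1 stop lower (darker).
Net change so far: 1/3 stop brighter. Offset with the shutter speed: 1/2000 → 1/2500.

1/2500s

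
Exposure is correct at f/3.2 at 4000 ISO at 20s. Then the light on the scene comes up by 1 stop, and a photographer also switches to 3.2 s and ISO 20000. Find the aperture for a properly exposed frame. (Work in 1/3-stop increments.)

Scene light: 1 stop brighter.
Shutter speed: 20 → 15 → 13 → 10 → 8 → 6 → 5 → 4 → 3.2 — 2 2/3 stops shorter (darker).
ISO: 4000 → 5000 → 6400 → 8000 → 10000 → 12800 → 16000 → 20000 — 2 1/3 stops raised (brighter).
Net so far: 2/3 stop brighter. Aperture: f/3.2 → f/3.5 → f/4.

f/4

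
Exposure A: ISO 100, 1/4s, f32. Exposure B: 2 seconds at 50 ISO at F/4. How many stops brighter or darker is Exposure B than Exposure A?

8 stops brighter

Aperture: f/32 → f/22 → f/16 → f/11 → f/8 → f/5.6 → f/4 — 6 stops opened up (brighter).
Shutter speed: 1/4 → 1/2 → 1 → 2 — 3 stops slower (brighter).
ISO: 100 → 50 — 1 stop lower (darker).
Net: +6 +3 −1 = +8 stops.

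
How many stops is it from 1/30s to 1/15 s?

1 stop

1/30 → 1/15 — count the steps: 1 stop.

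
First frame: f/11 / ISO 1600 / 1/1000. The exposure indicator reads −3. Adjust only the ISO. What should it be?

ISO 12800

Underexposed by 3 stops → need 3 stops brighter.
ISO: 1600 → 3200 → 6400 → 12800.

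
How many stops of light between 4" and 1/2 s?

4 → 2 → 1 → 1/2 — count the steps: 3 stops.

3 stops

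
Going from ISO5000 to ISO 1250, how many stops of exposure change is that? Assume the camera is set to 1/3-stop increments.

2 stops

5000 → 4000 → 3200 → 2500 → 2000 → 1600 → 1250 — count the steps: 6 third-stops = 2 stops.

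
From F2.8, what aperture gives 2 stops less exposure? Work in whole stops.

Aperture: f/2.8 → f/4 → f/5.6 — 2 stops stopped down (darker).

f/5.6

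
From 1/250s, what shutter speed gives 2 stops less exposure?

Shutter speed: 1/250 → 1/500 → 1/1000 — 2 stops faster (darker).

1/1000s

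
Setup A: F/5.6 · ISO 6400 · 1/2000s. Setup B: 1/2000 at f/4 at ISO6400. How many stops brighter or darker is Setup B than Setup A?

1 stop brighter

Aperture: f/5.6 → f/4 — 1 stop opened up (brighter).
Shutter speed: unchanged.
ISO: unchanged.
Net: +1 = +1 stop.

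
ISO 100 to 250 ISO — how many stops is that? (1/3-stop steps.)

100 → 125 → 160 → 200 → 250 — count the steps: 4 third-stops = 1 1/3 stops.

1 1/3 stops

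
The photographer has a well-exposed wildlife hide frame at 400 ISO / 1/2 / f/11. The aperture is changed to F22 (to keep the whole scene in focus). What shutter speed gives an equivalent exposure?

2 s

Aperture: f/11 → f/16 → f/22 — 2 stops narrower (darker).
Need 2 stops brighter from the shutter speed: 1/2 → 1 → 2.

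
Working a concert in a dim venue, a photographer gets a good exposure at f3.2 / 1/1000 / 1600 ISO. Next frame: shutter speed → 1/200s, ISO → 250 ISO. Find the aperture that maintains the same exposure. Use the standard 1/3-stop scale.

Shutter speed: 1/1000 → 1/800 → 1/640 → 1/500 → 1/400 → 1/320 → 1/250 → 1/200 — 2 1/3 stops slower (brighter).
ISO: 1600 → 1250 → 1000 → 800 → 640 → 500 → 400 → 320 → 250 — 2 2/3 stops lower (darker).
Net change so far: 1/3 stop darker. Offset with the aperture: f/3.2 → f/2.8.

f/2.8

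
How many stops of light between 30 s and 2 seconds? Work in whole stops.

4 stops

30 → 15 → 8 → 4 → 2 — count the steps: 4 stops.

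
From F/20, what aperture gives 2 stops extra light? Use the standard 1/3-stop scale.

Aperture: f/20 → f/18 → f/16 → f/14 → f/13 → f/11 → f/10 — 2 stops larger aperture (brighter).

f/10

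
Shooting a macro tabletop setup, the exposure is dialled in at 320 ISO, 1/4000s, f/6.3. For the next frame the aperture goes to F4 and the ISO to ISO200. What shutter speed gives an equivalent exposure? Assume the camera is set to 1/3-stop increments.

1/6400s

Aperture: f/6.3 → f/5.6 → f/5 → f/4.5 → f/4 — 1 1/3 stops larger aperture (brighter).
ISO: 320 → 250 → 200 — 2/3 stop lower (darker).
Net change so far: 2/3 stop brighter. Offset with the shutter speed: 1/4000 → 1/5000 → 1/6400.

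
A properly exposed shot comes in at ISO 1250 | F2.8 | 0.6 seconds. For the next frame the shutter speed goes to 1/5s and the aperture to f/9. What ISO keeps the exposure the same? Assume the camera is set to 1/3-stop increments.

Shutter speed: 0.6 → 0.5 → 0.4 → 0.3 → 1/4 → 1/5 — 1 2/3 stops shorter (darker).
Aperture: f/2.8 → f/3.2 → f/3.5 → f/4 → f/4.5 → f/5 → f/5.6 → f/6.3 → f/7.1 → f/8 → f/9 — 3 1/3 stops stopped down (darker).
Net change so far: 5 stops darker. Offset with the ISO: 1250 → 1600 → 2000 → 2500 → 3200 → 4000 → 5000 → 6400 → 8000 → 10000 → 12800 → 16000 → 20000 → 25600 → 32000 → 40000.

ISO 40000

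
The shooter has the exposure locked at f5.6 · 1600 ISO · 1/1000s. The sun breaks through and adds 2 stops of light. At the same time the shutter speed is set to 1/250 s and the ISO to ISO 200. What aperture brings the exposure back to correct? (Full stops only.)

f/8

Scene light: 2 stops brighter.
Shutter speed: 1/1000 → 1/500 → 1/250 — 2 stops slower (brighter).
ISO: 1600 → 800 → 400 → 200 — 3 stops dropped (darker).
Net so far: 1 stop brighter. Aperture: f/5.6 → f/8.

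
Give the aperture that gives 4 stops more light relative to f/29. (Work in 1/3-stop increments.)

f/7.1

Aperture: f/29 → f/25 → f/22 → f/20 → f/18 → f/16 → f/14 → f/13 → f/11 → f/10 → f/9 → f/8 → f/7.1 — 4 stops larger aperture (brighter).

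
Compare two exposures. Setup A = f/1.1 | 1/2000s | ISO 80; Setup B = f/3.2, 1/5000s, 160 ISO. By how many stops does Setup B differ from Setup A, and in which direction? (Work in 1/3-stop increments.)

3 1/3 stops darker

Aperture: f/1.1 → f/1.2 → f/1.4 → f/1.6 → f/1.8 → f/2 → f/2.2 → f/2.5 → f/2.8 → f/3.2 — 3 stops stopped down (darker).
Shutter speed: 1/2000 → 1/2500 → 1/3200 → 1/4000 → 1/5000 — 1 1/3 stops faster (darker).
ISO: 80 → 100 → 125 → 160 — 1 stop raised (brighter).
Net: −3 −1 1/3 +1 = −3 1/3 stops.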